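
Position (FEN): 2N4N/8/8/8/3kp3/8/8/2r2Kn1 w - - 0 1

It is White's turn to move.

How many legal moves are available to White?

White to move; king on f1.
In check: yes, from the black rook on c1.
Legal moves: Kg2, Kf2.
Count: 2.

2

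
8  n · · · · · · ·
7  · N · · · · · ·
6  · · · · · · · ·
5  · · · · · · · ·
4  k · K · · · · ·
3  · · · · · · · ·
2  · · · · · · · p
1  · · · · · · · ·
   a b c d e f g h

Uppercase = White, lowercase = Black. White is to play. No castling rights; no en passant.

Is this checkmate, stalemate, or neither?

White to move; white king on c4.
In check: no.
Legal moves for White: Nd8, Nd6, Nc5+, Na5, Kd5, Kc5, Kd4, Kd3, Kc3.
White has 9 legal moves and is not in check → neither.

neither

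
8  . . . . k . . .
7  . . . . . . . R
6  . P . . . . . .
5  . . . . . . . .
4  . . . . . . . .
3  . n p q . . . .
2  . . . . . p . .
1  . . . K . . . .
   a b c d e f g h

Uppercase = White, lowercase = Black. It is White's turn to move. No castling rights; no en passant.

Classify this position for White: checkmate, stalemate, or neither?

White to move; white king on d1.
In check: yes, from the black queen on d3.
King squares — c1: attacked by Nb3; e1: attacked by Pf2; c2: attacked by Qd3; d2: attacked by Nb3; e2: attacked by Qd3.
Legal moves for White: none.
In check with no legal moves → checkmate.

checkmate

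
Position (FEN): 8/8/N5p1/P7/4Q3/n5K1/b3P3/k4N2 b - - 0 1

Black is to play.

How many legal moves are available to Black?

13

Black to move; king on a1.
In check: no.
Legal moves: Nb5, Nc4, Nc2, Nb1, Bg8, Bf7, Be6, Bd5, Bc4, Bb3, Bb1, Kb2, g5.
Count: 13.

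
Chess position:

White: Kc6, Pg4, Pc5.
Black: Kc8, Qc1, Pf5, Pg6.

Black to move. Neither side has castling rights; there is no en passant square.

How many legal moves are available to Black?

Black to move; king on c8.
In check: no.
Legal moves: Kd8, Kb8, Qh6, Qg5, Qxc5+, Qf4, Qc4, Qe3, Qc3, Qa3, Qd2, Qc2, Qb2, Qh1+, Qg1, Qf1, Qe1, Qd1, Qb1, Qa1, fxg4, g5, f4.
Count: 23.

23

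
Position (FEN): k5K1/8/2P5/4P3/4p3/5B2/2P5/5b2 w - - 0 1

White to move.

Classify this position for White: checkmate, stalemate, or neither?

White to move; white king on g8.
In check: no.
Legal moves for White: Kh8, Kf8, Kh7, Kg7, Kf7, Bh5, Bg4, Bxe4, Bg2, Be2, Bh1, Bd1, c7, e6, c3, c4.
White has 16 legal moves and is not in check → neither.

neither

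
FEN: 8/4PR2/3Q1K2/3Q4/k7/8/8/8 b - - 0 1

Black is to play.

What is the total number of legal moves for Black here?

0

Black to move; king on a4.
In check: no.
Legal moves: none.
Count: 0.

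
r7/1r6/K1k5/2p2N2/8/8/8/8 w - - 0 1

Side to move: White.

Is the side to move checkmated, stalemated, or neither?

checkmate

White to move; white king on a6.
In check: yes, from the black rook on a8.
King squares — a5: attacked by Ra8; b5: attacked by Kc6; b6: attacked by Kc6; a7: attacked by Rb7; b7: attacked by Kc6.
Legal moves for White: none.
In check with no legal moves → checkmate.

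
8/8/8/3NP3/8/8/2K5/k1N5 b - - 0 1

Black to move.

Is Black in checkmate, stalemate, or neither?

stalemate

Black to move; black king on a1.
In check: no.
King squares — b1: attacked by Kc2; a2: attacked by Nc1; b2: attacked by Kc2.
Legal moves for Black: none.
Not in check and no legal moves → stalemate.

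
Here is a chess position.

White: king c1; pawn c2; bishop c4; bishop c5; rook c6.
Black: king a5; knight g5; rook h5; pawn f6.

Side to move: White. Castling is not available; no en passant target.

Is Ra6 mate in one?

After Ra6: black king on a5; in check: yes, from the white rook on a6.
King squares — a4: attacked by Ra6; b4: attacked by Bc5; b5: attacked by Bc4; a6: attacked by Bc4; b6: attacked by Bc5.
Black has no legal moves → checkmate.

yes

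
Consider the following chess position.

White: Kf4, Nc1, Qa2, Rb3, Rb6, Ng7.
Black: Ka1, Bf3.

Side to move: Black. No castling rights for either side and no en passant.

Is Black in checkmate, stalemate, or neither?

checkmate

Black to move; black king on a1.
In check: yes, from the white queen on a2.
King squares — b1: attacked by Qa2; a2: attacked by Nc1; b2: attacked by Qa2.
Legal moves for Black: none.
In check with no legal moves → checkmate.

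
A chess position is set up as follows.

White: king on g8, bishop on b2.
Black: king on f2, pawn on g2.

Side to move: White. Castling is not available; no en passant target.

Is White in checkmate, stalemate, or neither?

neither

White to move; white king on g8.
In check: no.
Legal moves for White: Kh8, Kf8, Kh7, Kg7, Kf7, Bh8, Bg7, Bf6, Be5, Bd4+, Bc3, Ba3, Bc1, Ba1.
White has 14 legal moves and is not in check → neither.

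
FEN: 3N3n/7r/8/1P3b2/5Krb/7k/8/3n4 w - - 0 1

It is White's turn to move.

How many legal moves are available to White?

3

White to move; king on f4.
In check: yes, from the black rook on g4.
Legal moves: Kxf5, Ke5, Kf3.
Count: 3.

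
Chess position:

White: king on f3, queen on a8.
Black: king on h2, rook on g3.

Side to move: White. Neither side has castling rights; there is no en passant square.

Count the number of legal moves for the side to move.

4

White to move; king on f3.
In check: yes, from the black rook on g3.
Legal moves: Kf4, Ke4, Kf2, Ke2.
Count: 4.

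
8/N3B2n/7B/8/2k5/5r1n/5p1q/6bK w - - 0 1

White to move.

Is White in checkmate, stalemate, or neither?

White to move; white king on h1.
In check: yes, from the black queen on h2.
King squares — g1: attacked by Pf2; g2: attacked by Qh2; h2: attacked by Bg1.
Legal moves for White: none.
In check with no legal moves → checkmate.

checkmate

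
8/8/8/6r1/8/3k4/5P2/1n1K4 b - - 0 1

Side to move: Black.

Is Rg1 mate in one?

yes

After Rg1: white king on d1; in check: yes, from the black rook on g1.
King squares — c1: attacked by Rg1; e1: attacked by Rg1; c2: attacked by Kd3; d2: attacked by Nb1; e2: attacked by Kd3.
White has no legal moves → checkmate.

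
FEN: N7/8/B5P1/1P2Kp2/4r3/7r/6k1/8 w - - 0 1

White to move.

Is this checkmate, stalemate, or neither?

neither

White to move; white king on e5.
In check: yes, from the black rook on e4.
Legal moves for White: Kf6, Kd6, Kxf5, Kd5.
White is in check but has 4 legal moves → neither.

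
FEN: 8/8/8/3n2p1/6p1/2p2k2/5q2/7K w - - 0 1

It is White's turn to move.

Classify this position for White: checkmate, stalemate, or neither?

White to move; white king on h1.
In check: no.
King squares — g1: attacked by Qf2; g2: attacked by Qf2; h2: attacked by Qf2.
Legal moves for White: none.
Not in check and no legal moves → stalemate.

stalemate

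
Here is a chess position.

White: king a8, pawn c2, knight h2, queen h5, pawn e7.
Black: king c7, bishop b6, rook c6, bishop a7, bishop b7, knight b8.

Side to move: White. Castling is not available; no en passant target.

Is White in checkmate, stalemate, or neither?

White to move; white king on a8.
In check: yes, from the black bishop on b7.
King squares — a7: attacked by Bb6; b7: attacked by Kc7; b8: attacked by Ba7.
Legal moves for White: none.
In check with no legal moves → checkmate.

checkmate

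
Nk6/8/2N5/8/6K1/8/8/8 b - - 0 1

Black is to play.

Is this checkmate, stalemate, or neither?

neither

Black to move; black king on b8.
In check: yes, from the white knight on c6.
Legal moves for Black: Kc8, Kxa8, Kb7.
Black is in check but has 3 legal moves → neither.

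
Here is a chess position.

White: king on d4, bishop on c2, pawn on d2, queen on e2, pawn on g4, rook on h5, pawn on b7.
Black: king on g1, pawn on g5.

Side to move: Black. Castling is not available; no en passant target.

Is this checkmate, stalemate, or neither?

Black to move; black king on g1.
In check: no.
King squares — f1: attacked by Qe2; h1: attacked by Rh5; f2: attacked by Qe2; g2: attacked by Qe2; h2: attacked by Qe2.
Legal moves for Black: none.
Not in check and no legal moves → stalemate.

stalemate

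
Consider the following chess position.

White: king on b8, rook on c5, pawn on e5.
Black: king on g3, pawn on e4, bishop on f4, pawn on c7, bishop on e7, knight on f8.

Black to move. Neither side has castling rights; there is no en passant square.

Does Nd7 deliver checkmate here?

no

After Nd7: white king on b8; in check: yes, from the black knight on d7.
White has 5 legal replies: Kc8, Ka8, Kxc7, Kb7, Ka7.
In check but a legal move exists → not checkmate.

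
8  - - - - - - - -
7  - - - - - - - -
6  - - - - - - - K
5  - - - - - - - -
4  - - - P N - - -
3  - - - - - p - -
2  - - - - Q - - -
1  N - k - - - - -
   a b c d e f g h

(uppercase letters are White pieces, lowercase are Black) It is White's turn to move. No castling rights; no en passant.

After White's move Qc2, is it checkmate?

yes

After Qc2: black king on c1; in check: yes, from the white queen on c2.
King squares — b1: attacked by Qc2; d1: attacked by Qc2; b2: attacked by Qc2; c2: attacked by Na1; d2: attacked by Qc2.
Black has no legal moves → checkmate.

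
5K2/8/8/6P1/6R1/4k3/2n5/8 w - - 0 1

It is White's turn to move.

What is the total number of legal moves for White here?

16

White to move; king on f8.
In check: no.
Legal moves: Kg8, Ke8, Kg7, Kf7, Ke7, Rh4, Rf4, Re4+, Rd4, Rc4, Rb4, Ra4, Rg3+, Rg2, Rg1, g6.
Count: 16.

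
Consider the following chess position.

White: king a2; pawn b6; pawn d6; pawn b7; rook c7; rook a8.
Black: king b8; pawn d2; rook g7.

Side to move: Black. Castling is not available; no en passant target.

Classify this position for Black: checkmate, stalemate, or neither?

checkmate

Black to move; black king on b8.
In check: yes, from the white rook on a8.
King squares — a7: attacked by Pb6; b7: attacked by Rc7; c7: attacked by Pb6; a8: attacked by Pb7; c8: attacked by Pb7.
Legal moves for Black: none.
In check with no legal moves → checkmate.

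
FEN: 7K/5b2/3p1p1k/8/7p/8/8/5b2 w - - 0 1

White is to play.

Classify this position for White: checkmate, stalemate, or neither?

White to move; white king on h8.
In check: no.
King squares — g7: attacked by Kh6; h7: attacked by Kh6; g8: attacked by Bf7.
Legal moves for White: none.
Not in check and no legal moves → stalemate.

stalemate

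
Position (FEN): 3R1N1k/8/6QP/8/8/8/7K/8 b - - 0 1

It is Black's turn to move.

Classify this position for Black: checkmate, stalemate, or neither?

stalemate

Black to move; black king on h8.
In check: no.
King squares — g7: attacked by Qg6; h7: attacked by Qg6; g8: attacked by Qg6.
Legal moves for Black: none.
Not in check and no legal moves → stalemate.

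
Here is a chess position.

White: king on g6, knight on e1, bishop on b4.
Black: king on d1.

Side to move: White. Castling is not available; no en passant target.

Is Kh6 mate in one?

After Kh6: black king on d1; in check: no.
Black is not in check, so this cannot be checkmate.

no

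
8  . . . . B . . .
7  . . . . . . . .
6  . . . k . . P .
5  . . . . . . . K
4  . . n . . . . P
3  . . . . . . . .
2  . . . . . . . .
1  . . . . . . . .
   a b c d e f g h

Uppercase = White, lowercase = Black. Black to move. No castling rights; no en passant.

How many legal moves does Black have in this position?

13

Black to move; king on d6.
In check: no.
Legal moves: Ke7, Kc7, Ke6, Ke5, Kd5, Kc5, Nb6, Ne5, Na5, Ne3, Na3, Nd2, Nb2.
Count: 13.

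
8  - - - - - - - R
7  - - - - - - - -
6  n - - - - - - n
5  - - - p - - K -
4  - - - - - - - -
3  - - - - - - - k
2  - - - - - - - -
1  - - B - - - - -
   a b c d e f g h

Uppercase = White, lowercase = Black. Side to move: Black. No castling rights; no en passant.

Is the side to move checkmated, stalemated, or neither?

Black to move; black king on h3.
In check: no.
Legal moves for Black: Nb8, Nc7, Nc5, Nb4, Kg3, Kh2, Kg2, d4.
Black has 8 legal moves and is not in check → neither.

neither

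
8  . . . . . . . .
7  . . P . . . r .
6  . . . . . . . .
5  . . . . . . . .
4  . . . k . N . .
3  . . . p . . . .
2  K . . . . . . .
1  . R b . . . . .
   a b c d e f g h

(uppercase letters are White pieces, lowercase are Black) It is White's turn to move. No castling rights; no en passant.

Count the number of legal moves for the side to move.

23

White to move; king on a2.
In check: no.
Legal moves: Ng6, Ne6+, Nh5, Nd5, Nh3, Nxd3, Ng2, Ne2+, Kb3, Ka1, Rb8, Rb7, Rb6, Rb5, Rb4+, Rb3, Rb2, Rxc1, Ra1, c8=Q, c8=R, c8=B, c8=N.
Count: 23.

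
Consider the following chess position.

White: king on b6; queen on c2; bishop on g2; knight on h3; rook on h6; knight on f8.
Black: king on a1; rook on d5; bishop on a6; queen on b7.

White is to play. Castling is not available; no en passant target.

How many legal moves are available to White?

White to move; king on b6.
In check: yes, from the black queen on b7.
Legal moves: none.
Count: 0.

0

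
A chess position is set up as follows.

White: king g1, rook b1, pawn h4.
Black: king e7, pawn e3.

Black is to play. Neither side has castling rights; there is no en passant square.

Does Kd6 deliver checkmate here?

no

After Kd6: white king on g1; in check: no.
White is not in check, so this cannot be checkmate.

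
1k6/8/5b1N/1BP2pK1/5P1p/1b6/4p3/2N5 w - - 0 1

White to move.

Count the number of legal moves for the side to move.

4

White to move; king on g5.
In check: yes, from the black bishop on f6.
Legal moves: Kg6, Kxf6, Kh5, Kxf5.
Count: 4.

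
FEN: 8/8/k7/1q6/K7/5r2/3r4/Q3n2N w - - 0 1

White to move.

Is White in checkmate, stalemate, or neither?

White to move; white king on a4.
In check: yes, from the black queen on b5.
King squares — a3: attacked by Rf3; b3: attacked by Rf3; b4: attacked by Qb5; a5: attacked by Qb5; b5: attacked by Ka6.
Legal moves for White: none.
In check with no legal moves → checkmate.

checkmate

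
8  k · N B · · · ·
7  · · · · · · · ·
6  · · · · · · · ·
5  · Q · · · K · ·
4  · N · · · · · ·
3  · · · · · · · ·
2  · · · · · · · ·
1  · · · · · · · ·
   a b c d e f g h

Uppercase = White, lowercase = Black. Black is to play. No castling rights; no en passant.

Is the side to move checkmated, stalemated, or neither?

stalemate

Black to move; black king on a8.
In check: no.
King squares — a7: attacked by Nc8; b7: attacked by Qb5; b8: attacked by Qb5.
Legal moves for Black: none.
Not in check and no legal moves → stalemate.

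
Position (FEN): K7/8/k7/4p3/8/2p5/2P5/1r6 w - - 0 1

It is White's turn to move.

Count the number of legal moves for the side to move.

0

White to move; king on a8.
In check: no.
Legal moves: none.
Count: 0.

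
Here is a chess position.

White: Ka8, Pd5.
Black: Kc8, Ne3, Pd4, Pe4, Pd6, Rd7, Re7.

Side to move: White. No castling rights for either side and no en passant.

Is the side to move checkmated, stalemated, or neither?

stalemate

White to move; white king on a8.
In check: no.
King squares — a7: attacked by Rd7; b7: attacked by Rd7; b8: attacked by Kc8.
Legal moves for White: none.
Not in check and no legal moves → stalemate.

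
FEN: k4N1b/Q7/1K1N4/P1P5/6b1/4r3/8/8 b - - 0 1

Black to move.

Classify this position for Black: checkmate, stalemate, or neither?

Black to move; black king on a8.
In check: yes, from the white queen on a7.
King squares — a7: attacked by Kb6; b7: attacked by Kb6; b8: attacked by Qa7.
Legal moves for Black: none.
In check with no legal moves → checkmate.

checkmate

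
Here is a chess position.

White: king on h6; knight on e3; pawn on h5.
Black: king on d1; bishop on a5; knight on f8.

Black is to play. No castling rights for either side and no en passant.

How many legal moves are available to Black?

Black to move; king on d1.
In check: yes, from the white knight on e3.
Legal moves: Ke2, Kd2, Ke1, Kc1.
Count: 4.

4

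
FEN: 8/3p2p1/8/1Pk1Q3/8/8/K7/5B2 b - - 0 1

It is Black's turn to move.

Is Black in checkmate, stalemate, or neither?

neither

Black to move; black king on c5.
In check: yes, from the white queen on e5.
Legal moves for Black: Kb6, Kb4, d5.
Black is in check but has 3 legal moves → neither.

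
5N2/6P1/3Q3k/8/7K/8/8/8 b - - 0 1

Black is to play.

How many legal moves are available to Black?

Black to move; king on h6.
In check: yes, from the white queen on d6.
Legal moves: Kxg7.
Count: 1.

1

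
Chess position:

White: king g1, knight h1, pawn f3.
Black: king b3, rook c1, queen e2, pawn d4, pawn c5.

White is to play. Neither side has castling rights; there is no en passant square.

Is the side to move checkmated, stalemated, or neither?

checkmate

White to move; white king on g1.
In check: yes, from the black rook on c1.
King squares — f1: attacked by Rc1; h1: own knight; f2: attacked by Qe2; g2: attacked by Qe2; h2: attacked by Qe2.
Legal moves for White: none.
In check with no legal moves → checkmate.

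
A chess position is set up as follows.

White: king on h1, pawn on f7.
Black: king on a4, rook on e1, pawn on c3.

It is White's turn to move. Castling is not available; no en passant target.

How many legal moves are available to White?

2

White to move; king on h1.
In check: yes, from the black rook on e1.
Legal moves: Kh2, Kg2.
Count: 2.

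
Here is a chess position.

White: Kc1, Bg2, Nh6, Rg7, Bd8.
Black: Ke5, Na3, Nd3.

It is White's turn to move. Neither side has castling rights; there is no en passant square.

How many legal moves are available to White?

White to move; king on c1.
In check: yes, from the black knight on d3.
Legal moves: Kd2, Kd1.
Count: 2.

2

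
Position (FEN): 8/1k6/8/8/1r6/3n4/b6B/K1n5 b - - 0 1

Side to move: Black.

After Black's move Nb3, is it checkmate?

After Nb3: white king on a1; in check: yes, from the black knight on b3.
White has 1 legal reply: Kxa2.
In check but a legal move exists → not checkmate.

no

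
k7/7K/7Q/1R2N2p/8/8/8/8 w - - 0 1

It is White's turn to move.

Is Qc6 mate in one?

no

After Qc6: black king on a8; in check: yes, from the white queen on c6.
Black has 1 legal reply: Ka7.
In check but a legal move exists → not checkmate.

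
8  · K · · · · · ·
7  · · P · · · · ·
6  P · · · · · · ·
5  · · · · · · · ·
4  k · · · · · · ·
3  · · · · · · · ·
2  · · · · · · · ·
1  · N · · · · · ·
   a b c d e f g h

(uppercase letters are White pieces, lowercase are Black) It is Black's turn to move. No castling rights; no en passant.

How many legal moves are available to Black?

Black to move; king on a4.
In check: no.
Legal moves: Kb5, Ka5, Kb4, Kb3.
Count: 4.

4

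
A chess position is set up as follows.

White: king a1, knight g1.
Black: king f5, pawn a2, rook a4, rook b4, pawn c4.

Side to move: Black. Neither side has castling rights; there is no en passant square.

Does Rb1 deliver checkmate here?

yes

After Rb1: white king on a1; in check: yes, from the black rook on b1.
King squares — b1: attacked by Pa2; a2: attacked by Ra4; b2: attacked by Rb1.
White has no legal moves → checkmate.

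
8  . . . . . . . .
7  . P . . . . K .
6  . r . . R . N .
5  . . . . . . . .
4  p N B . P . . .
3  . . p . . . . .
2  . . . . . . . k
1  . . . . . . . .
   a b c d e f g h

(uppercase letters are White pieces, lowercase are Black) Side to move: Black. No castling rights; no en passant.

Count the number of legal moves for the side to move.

Black to move; king on h2.
In check: no.
Legal moves: Rxb7+, Rxe6, Rd6, Rc6, Ra6, Rb5, Rxb4, Kh3, Kg3, Kg2, Kh1, Kg1, a3, c2.
Count: 14.

14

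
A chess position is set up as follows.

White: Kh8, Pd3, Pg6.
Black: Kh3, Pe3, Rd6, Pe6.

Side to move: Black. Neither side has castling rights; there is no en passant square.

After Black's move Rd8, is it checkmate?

no

After Rd8: white king on h8; in check: yes, from the black rook on d8.
White has 2 legal replies: Kh7, Kg7.
In check but a legal move exists → not checkmate.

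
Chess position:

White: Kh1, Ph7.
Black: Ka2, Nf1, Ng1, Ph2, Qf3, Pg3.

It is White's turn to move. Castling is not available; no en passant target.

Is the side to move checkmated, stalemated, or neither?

White to move; white king on h1.
In check: yes, from the black queen on f3.
King squares — g1: attacked by Ph2; g2: attacked by Qf3; h2: attacked by Nf1.
Legal moves for White: none.
In check with no legal moves → checkmate.

checkmate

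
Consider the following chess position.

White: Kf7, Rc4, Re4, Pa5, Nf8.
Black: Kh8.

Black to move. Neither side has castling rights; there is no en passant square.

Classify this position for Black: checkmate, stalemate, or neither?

Black to move; black king on h8.
In check: no.
King squares — g7: attacked by Kf7; h7: attacked by Nf8; g8: attacked by Kf7.
Legal moves for Black: none.
Not in check and no legal moves → stalemate.

stalemate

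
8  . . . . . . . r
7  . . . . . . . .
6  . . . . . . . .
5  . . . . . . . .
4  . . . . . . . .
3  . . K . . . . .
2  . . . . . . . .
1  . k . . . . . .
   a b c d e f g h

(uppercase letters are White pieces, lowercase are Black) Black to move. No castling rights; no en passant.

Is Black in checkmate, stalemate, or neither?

Black to move; black king on b1.
In check: no.
Legal moves for Black: Rg8, Rf8, Re8, Rd8, Rc8+, Rb8, Ra8, Rh7, Rh6, Rh5, Rh4, Rh3+, Rh2, Rh1, Ka2, Kc1, Ka1.
Black has 17 legal moves and is not in check → neither.

neither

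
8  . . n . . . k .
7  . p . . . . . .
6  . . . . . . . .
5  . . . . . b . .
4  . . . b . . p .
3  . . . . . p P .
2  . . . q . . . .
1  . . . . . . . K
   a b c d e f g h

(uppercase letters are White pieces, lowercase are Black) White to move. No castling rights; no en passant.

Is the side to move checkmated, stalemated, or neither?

stalemate

White to move; white king on h1.
In check: no.
King squares — g1: attacked by Bd4; g2: attacked by Qd2; h2: attacked by Qd2.
Legal moves for White: none.
Not in check and no legal moves → stalemate.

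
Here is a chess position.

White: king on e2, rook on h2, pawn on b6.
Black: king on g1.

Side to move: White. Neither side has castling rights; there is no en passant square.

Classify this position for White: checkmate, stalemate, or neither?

White to move; white king on e2.
In check: no.
Legal moves for White: Rh8, Rh7, Rh6, Rh5, Rh4, Rh3, Rg2+, Rf2, Rh1+, Kf3, Ke3, Kd3, Kd2, Ke1, Kd1, b7.
White has 16 legal moves and is not in check → neither.

neither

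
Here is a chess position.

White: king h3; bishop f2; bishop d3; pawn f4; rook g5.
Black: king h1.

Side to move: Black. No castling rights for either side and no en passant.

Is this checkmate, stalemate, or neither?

Black to move; black king on h1.
In check: no.
King squares — g1: attacked by Bf2; g2: attacked by Kh3; h2: attacked by Kh3.
Legal moves for Black: none.
Not in check and no legal moves → stalemate.

stalemate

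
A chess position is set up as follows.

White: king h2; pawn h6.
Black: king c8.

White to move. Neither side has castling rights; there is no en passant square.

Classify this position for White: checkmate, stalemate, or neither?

White to move; white king on h2.
In check: no.
Legal moves for White: Kh3, Kg3, Kg2, Kh1, Kg1, h7.
White has 6 legal moves and is not in check → neither.

neither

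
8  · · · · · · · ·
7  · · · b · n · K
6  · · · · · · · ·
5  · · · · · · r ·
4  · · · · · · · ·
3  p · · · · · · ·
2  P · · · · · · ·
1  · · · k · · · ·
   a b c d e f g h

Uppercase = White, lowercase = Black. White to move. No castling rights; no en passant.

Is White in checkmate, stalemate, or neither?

stalemate

White to move; white king on h7.
In check: no.
King squares — g6: attacked by Rg5; h6: attacked by Nf7; g7: attacked by Rg5; g8: attacked by Rg5; h8: attacked by Nf7.
Legal moves for White: none.
Not in check and no legal moves → stalemate.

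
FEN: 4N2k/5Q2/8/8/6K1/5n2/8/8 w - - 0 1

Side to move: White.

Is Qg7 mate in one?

yes

After Qg7: black king on h8; in check: yes, from the white queen on g7.
King squares — g7: attacked by Ne8; h7: attacked by Qg7; g8: attacked by Qg7.
Black has no legal moves → checkmate.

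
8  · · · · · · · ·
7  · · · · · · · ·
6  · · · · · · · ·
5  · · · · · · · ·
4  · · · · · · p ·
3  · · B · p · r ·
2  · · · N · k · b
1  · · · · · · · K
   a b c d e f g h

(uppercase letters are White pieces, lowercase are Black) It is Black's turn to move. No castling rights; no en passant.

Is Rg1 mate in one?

no

After Rg1: white king on h1; in check: yes, from the black rook on g1.
White has 1 legal reply: Kxh2.
In check but a legal move exists → not checkmate.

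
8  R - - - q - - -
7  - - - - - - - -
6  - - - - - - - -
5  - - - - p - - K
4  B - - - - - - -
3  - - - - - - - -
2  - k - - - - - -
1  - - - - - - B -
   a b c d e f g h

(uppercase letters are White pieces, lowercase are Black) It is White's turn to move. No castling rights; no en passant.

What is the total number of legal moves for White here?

6

White to move; king on h5.
In check: yes, from the black queen on e8.
Legal moves: Kh6, Kg5, Kh4, Kg4, Rxe8, Bxe8.
Count: 6.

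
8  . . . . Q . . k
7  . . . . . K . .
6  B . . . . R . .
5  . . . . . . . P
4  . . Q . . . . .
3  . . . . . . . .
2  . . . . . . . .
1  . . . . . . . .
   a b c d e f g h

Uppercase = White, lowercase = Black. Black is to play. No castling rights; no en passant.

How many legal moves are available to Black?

Black to move; king on h8.
In check: yes, from the white queen on e8.
Legal moves: Kh7.
Count: 1.

1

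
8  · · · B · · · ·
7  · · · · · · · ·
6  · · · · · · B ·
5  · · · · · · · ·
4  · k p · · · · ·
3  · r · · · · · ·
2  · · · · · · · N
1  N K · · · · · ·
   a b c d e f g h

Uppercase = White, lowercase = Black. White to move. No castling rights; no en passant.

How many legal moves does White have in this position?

White to move; king on b1.
In check: yes, from the black rook on b3.
Legal moves: Kc2, Ka2, Kc1, Nxb3.
Count: 4.

4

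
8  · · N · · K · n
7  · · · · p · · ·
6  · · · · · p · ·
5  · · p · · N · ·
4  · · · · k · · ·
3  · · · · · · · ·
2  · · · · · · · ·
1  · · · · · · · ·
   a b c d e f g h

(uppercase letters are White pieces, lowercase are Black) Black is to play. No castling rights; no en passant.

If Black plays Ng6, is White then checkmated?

After Ng6: white king on f8; in check: yes, from the black knight on g6.
White has 4 legal replies: Kg8, Ke8, Kg7, Kf7.
In check but a legal move exists → not checkmate.

no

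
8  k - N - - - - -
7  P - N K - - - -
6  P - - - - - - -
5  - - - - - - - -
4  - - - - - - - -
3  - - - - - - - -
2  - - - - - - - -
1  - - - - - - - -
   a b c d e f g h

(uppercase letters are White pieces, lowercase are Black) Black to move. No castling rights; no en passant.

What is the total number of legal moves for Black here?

0

Black to move; king on a8.
In check: yes, from the white knight on c7.
Legal moves: none.
Count: 0.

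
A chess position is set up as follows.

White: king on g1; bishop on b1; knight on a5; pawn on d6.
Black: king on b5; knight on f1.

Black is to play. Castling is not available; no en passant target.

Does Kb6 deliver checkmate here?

After Kb6: white king on g1; in check: no.
White is not in check, so this cannot be checkmate.

no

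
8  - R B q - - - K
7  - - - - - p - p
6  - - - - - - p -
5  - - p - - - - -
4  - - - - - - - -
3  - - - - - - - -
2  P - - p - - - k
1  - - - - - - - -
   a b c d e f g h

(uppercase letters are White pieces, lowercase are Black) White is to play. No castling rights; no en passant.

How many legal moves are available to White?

White to move; king on h8.
In check: yes, from the black queen on d8.
Legal moves: Kxh7, Kg7.
Count: 2.

2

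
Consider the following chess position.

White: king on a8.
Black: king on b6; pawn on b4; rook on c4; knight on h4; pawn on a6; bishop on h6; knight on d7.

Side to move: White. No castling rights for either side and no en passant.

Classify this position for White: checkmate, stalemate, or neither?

White to move; white king on a8.
In check: no.
King squares — a7: attacked by Kb6; b7: attacked by Kb6; b8: attacked by Nd7.
Legal moves for White: none.
Not in check and no legal moves → stalemate.

stalemate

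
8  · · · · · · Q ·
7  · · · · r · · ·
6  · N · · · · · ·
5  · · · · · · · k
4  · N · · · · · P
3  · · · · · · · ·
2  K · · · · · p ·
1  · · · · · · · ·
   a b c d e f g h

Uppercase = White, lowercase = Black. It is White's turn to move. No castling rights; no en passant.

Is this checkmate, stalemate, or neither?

White to move; white king on a2.
In check: no.
Legal moves for White include: Qh8+, Qf8, Qe8+, Qd8, Qc8, Qb8, Qa8, Qh7+, Qg7, Qf7+, Qg6+, Qe6, Qg5#, Qd5+, Qg4+, Qc4, Qg3, Qb3, ... (list truncated; more exist).
White has legal moves and is not in check → neither.

neither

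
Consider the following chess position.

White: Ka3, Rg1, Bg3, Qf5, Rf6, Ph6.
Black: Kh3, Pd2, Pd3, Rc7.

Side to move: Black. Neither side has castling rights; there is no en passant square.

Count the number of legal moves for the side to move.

0

Black to move; king on h3.
In check: yes, from the white queen on f5.
Legal moves: none.
Count: 0.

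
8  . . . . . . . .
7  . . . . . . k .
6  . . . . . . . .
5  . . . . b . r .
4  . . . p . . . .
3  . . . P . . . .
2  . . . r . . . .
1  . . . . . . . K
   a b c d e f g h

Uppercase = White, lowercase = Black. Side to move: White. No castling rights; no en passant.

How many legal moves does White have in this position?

0

White to move; king on h1.
In check: no.
Legal moves: none.
Count: 0.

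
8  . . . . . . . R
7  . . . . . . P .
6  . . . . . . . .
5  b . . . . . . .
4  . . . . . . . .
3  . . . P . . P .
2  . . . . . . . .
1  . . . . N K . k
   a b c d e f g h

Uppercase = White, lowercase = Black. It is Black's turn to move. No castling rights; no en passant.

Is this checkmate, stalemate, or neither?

checkmate

Black to move; black king on h1.
In check: yes, from the white rook on h8.
King squares — g1: attacked by Kf1; g2: attacked by Ne1; h2: attacked by Rh8.
Legal moves for Black: none.
In check with no legal moves → checkmate.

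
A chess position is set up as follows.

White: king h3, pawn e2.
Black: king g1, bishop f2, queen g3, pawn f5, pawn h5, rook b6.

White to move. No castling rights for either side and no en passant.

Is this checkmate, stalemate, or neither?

checkmate

White to move; white king on h3.
In check: yes, from the black queen on g3.
King squares — g2: attacked by Kg1; h2: attacked by Kg1; g3: attacked by Bf2; g4: attacked by Qg3; h4: attacked by Qg3.
Legal moves for White: none.
In check with no legal moves → checkmate.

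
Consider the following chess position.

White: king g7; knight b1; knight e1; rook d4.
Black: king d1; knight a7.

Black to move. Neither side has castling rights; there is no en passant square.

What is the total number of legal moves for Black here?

Black to move; king on d1.
In check: yes, from the white rook on d4.
Legal moves: Ke2, Kxe1, Kc1.
Count: 3.

3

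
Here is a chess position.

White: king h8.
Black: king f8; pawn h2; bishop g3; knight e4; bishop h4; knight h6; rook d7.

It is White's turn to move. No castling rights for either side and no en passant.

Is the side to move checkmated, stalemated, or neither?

stalemate

White to move; white king on h8.
In check: no.
King squares — g7: attacked by Rd7; h7: attacked by Rd7; g8: attacked by Nh6.
Legal moves for White: none.
Not in check and no legal moves → stalemate.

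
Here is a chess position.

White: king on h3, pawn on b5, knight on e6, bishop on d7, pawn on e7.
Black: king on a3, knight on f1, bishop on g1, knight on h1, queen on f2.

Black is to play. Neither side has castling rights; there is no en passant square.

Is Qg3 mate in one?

yes

After Qg3: white king on h3; in check: yes, from the black queen on g3.
King squares — g2: attacked by Qg3; h2: attacked by Nf1; g3: attacked by Nf1; g4: attacked by Qg3; h4: attacked by Qg3.
White has no legal moves → checkmate.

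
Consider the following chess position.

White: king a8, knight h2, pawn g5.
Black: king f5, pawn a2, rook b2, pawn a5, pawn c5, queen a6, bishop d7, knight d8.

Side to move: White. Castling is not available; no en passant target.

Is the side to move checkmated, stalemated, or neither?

White to move; white king on a8.
In check: yes, from the black queen on a6.
King squares — a7: attacked by Qa6; b7: attacked by Rb2; b8: attacked by Rb2.
Legal moves for White: none.
In check with no legal moves → checkmate.

checkmate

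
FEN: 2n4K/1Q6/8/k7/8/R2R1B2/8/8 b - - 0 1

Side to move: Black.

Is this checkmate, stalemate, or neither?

Black to move; black king on a5.
In check: yes, from the white rook on a3.
King squares — a4: attacked by Ra3; b4: attacked by Qb7; b5: attacked by Qb7; a6: attacked by Ra3; b6: attacked by Qb7.
Legal moves for Black: none.
In check with no legal moves → checkmate.

checkmate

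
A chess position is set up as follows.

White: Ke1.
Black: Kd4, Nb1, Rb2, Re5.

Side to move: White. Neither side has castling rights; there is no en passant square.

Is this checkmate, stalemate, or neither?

neither

White to move; white king on e1.
In check: yes, from the black rook on e5.
King squares — d1: available; f1: available; d2: attacked by Nb1; e2: attacked by Rb2; f2: attacked by Rb2.
Legal moves for White: Kf1, Kd1.
White is in check but has 2 legal moves → neither.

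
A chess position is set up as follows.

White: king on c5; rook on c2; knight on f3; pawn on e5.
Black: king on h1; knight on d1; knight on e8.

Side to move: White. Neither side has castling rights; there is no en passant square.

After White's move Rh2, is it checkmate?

yes

After Rh2: black king on h1; in check: yes, from the white rook on h2.
King squares — g1: attacked by Nf3; g2: attacked by Rh2; h2: attacked by Nf3.
Black has no legal moves → checkmate.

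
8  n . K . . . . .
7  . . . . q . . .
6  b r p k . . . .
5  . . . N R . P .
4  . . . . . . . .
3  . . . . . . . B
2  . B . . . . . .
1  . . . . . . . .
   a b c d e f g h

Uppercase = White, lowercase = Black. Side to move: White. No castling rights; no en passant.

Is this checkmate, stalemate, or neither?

White to move; white king on c8.
In check: yes, from the black bishop on a6.
King squares — b7: attacked by Ba6; c7: attacked by Kd6; d7: attacked by Kd6; b8: attacked by Rb6; d8: attacked by Qe7.
Legal moves for White: none.
In check with no legal moves → checkmate.

checkmate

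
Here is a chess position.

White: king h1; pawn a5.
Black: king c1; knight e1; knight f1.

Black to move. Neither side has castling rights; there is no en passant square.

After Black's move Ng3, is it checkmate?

After Ng3: white king on h1; in check: yes, from the black knight on g3.
White has 2 legal replies: Kh2, Kg1.
In check but a legal move exists → not checkmate.

no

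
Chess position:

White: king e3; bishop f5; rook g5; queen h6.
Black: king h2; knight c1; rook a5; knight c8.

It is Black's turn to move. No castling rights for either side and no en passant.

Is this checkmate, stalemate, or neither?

Black to move; black king on h2.
In check: yes, from the white queen on h6.
King squares — g1: attacked by Rg5; h1: attacked by Qh6; g2: attacked by Rg5; g3: attacked by Rg5; h3: attacked by Bf5.
Legal moves for Black: none.
In check with no legal moves → checkmate.

checkmate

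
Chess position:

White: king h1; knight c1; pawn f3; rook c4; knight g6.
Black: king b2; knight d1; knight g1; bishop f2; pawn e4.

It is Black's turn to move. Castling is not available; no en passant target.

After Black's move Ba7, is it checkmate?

After Ba7: white king on h1; in check: no.
White is not in check, so this cannot be checkmate.

no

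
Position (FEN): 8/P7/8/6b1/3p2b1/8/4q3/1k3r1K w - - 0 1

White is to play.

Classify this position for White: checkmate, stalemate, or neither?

White to move; white king on h1.
In check: yes, from the black rook on f1.
King squares — g1: attacked by Rf1; g2: attacked by Qe2; h2: attacked by Qe2.
Legal moves for White: none.
In check with no legal moves → checkmate.

checkmate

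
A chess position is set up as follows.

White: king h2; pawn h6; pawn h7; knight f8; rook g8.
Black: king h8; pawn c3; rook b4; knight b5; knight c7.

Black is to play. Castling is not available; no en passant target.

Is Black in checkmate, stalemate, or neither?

checkmate

Black to move; black king on h8.
In check: yes, from the white rook on g8.
King squares — g7: attacked by Ph6; h7: attacked by Nf8; g8: attacked by Ph7.
Legal moves for Black: none.
In check with no legal moves → checkmate.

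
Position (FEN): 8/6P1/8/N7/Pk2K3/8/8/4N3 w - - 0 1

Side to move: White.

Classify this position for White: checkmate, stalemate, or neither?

White to move; white king on e4.
In check: no.
Legal moves for White include: Nb7, Nc6+, Nc4, Nb3, Kf5, Ke5, Kd5, Kf4, Kd4, Kf3, Ke3, Kd3, Nf3, Nd3+, Ng2, Nc2+, g8=Q, g8=R, ... (list truncated; more exist).
White has legal moves and is not in check → neither.

neither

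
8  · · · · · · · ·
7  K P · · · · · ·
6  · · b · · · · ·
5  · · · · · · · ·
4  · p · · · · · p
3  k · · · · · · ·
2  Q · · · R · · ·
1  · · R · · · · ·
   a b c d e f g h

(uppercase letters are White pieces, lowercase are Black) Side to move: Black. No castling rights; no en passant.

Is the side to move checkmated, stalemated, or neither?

Black to move; black king on a3.
In check: yes, from the white queen on a2.
King squares — a2: attacked by Re2; b2: attacked by Qa2; b3: attacked by Qa2; a4: attacked by Qa2; b4: own pawn.
Legal moves for Black: none.
In check with no legal moves → checkmate.

checkmate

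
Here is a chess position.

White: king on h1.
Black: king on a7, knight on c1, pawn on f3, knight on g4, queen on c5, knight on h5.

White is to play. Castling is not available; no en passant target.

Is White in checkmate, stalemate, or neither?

stalemate

White to move; white king on h1.
In check: no.
King squares — g1: attacked by Qc5; g2: attacked by Pf3; h2: attacked by Ng4.
Legal moves for White: none.
Not in check and no legal moves → stalemate.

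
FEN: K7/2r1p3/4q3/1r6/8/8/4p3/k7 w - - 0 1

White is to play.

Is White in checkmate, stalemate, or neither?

White to move; white king on a8.
In check: no.
King squares — a7: attacked by Rc7; b7: attacked by Rb5; b8: attacked by Rb5.
Legal moves for White: none.
Not in check and no legal moves → stalemate.

stalemate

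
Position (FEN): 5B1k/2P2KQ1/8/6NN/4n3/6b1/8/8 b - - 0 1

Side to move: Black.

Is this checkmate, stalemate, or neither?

checkmate

Black to move; black king on h8.
In check: yes, from the white queen on g7.
King squares — g7: attacked by Nh5; h7: attacked by Ng5; g8: attacked by Kf7.
Legal moves for Black: none.
In check with no legal moves → checkmate.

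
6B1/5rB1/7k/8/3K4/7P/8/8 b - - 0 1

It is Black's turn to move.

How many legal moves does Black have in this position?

Black to move; king on h6.
In check: yes, from the white bishop on g7.
Legal moves: Kxg7, Kg6, Kh5, Kg5, Rxg7.
Count: 5.

5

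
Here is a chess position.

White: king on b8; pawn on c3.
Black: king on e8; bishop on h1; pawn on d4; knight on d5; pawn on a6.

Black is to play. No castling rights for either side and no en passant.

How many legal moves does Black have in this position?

19

Black to move; king on e8.
In check: no.
Legal moves: Kf8, Kd8, Kf7, Ke7, Kd7, Ne7, Nc7, Nf6, Nb6, Nf4, Nb4, Ne3, Nxc3, Be4, Bf3, Bg2, dxc3, a5, d3.
Count: 19.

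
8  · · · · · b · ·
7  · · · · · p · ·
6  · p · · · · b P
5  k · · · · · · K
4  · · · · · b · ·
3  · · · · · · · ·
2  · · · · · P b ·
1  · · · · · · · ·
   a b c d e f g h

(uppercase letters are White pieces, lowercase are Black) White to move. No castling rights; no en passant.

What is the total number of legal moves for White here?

White to move; king on h5.
In check: yes, from the black bishop on g6.
Legal moves: Kh4, Kg4.
Count: 2.

2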